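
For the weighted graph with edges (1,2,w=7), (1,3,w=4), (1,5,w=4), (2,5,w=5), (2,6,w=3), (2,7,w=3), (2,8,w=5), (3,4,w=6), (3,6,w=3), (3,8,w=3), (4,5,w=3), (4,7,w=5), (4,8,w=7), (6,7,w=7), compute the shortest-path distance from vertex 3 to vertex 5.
8 (path: 3 -> 1 -> 5; weights 4 + 4 = 8)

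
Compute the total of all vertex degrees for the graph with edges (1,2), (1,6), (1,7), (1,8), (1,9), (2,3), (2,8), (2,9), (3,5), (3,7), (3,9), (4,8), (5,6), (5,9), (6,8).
30 (handshake: sum of degrees = 2|E| = 2 x 15 = 30)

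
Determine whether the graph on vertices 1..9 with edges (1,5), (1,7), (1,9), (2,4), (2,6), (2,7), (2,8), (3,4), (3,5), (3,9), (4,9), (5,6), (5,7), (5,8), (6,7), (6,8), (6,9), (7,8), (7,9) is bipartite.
No (odd cycle of length 3: 7 -> 1 -> 5 -> 7)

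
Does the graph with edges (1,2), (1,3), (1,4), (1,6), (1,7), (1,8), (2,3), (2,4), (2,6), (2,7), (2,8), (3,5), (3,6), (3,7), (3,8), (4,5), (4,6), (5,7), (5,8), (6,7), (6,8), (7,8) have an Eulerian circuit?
Yes (the graph is connected and all 8 vertices have even degree)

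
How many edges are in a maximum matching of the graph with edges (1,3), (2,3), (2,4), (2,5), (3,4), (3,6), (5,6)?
3 (matching: (1,3), (2,4), (5,6); upper bound floor(n/2) = floor(6/2) = 3)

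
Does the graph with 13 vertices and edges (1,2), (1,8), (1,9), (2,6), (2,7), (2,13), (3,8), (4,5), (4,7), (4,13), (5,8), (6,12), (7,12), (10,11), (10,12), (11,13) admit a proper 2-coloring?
Yes. Partition: {1, 3, 5, 6, 7, 10, 13}, {2, 4, 8, 9, 11, 12}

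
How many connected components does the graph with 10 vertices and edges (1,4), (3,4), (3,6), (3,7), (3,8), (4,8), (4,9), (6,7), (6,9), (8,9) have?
4 (components: {1, 3, 4, 6, 7, 8, 9}, {2}, {5}, {10})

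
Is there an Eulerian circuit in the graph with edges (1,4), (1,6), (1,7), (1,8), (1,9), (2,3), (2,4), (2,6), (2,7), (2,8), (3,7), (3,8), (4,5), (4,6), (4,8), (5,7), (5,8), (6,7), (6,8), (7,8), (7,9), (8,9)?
No (8 vertices have odd degree: {1, 2, 3, 4, 5, 6, 7, 9}; Eulerian circuit requires 0)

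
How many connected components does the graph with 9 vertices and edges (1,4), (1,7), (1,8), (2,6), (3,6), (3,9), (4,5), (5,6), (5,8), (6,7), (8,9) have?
1 (components: {1, 2, 3, 4, 5, 6, 7, 8, 9})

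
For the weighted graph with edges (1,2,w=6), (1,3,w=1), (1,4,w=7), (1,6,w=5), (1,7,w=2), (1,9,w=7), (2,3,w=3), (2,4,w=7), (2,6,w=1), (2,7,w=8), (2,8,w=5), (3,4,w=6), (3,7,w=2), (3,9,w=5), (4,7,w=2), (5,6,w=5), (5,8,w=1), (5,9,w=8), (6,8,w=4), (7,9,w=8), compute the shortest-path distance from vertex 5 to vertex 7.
11 (path: 5 -> 8 -> 2 -> 3 -> 7; weights 1 + 5 + 3 + 2 = 11)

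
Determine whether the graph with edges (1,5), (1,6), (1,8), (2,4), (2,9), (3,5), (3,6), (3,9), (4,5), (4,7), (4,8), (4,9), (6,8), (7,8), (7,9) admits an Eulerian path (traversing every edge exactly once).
No (6 vertices have odd degree: {1, 3, 4, 5, 6, 7}; Eulerian path requires 0 or 2)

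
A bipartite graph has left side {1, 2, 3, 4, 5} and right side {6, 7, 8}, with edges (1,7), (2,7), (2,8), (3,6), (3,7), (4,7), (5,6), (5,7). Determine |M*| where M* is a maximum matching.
3 (matching: (1,7), (2,8), (3,6); upper bound min(|L|,|R|) = min(5,3) = 3)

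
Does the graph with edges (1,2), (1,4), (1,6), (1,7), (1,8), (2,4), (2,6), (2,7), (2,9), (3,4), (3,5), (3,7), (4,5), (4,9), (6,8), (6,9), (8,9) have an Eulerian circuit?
No (6 vertices have odd degree: {1, 2, 3, 4, 7, 8}; Eulerian circuit requires 0)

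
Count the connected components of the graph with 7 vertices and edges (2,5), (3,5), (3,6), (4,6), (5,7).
2 (components: {1}, {2, 3, 4, 5, 6, 7})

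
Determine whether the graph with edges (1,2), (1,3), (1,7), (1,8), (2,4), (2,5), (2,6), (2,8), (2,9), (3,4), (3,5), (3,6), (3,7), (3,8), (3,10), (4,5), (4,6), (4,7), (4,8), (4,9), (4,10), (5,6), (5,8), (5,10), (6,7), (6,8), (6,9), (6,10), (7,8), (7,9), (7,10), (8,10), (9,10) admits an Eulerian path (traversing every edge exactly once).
No (4 vertices have odd degree: {3, 7, 9, 10}; Eulerian path requires 0 or 2)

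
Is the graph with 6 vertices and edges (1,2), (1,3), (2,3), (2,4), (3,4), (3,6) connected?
No, it has 2 components: {1, 2, 3, 4, 6}, {5}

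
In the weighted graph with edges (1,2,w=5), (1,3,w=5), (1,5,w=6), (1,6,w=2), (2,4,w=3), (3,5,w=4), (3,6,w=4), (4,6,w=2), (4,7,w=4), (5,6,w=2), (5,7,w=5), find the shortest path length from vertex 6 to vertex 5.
2 (path: 6 -> 5; weights 2 = 2)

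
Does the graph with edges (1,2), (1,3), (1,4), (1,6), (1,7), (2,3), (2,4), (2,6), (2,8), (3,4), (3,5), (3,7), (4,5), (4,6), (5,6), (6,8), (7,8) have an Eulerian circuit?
No (8 vertices have odd degree: {1, 2, 3, 4, 5, 6, 7, 8}; Eulerian circuit requires 0)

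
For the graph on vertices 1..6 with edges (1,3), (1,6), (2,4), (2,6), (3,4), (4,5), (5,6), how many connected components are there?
1 (components: {1, 2, 3, 4, 5, 6})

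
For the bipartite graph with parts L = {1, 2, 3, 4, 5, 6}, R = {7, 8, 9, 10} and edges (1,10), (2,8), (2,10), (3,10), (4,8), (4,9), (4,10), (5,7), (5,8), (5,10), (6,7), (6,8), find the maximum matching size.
4 (matching: (1,10), (2,8), (4,9), (5,7); upper bound min(|L|,|R|) = min(6,4) = 4)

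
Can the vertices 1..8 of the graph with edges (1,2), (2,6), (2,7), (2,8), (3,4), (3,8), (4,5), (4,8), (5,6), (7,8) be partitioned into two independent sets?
No (odd cycle of length 3: 7 -> 2 -> 8 -> 7)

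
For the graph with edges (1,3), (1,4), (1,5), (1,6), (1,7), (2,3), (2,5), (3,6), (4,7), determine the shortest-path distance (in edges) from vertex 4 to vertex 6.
2 (path: 4 -> 1 -> 6, 2 edges)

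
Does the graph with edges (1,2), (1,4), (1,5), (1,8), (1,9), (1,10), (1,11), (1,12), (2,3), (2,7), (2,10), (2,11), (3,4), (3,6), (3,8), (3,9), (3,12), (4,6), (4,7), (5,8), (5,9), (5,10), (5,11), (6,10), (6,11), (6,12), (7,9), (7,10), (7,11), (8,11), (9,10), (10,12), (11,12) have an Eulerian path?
No (8 vertices have odd degree: {2, 5, 6, 7, 9, 10, 11, 12}; Eulerian path requires 0 or 2)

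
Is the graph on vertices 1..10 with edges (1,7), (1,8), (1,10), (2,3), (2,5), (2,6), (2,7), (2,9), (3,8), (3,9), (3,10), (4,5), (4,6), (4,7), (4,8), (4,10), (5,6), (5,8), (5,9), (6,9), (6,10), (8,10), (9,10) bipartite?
No (odd cycle of length 3: 10 -> 1 -> 8 -> 10)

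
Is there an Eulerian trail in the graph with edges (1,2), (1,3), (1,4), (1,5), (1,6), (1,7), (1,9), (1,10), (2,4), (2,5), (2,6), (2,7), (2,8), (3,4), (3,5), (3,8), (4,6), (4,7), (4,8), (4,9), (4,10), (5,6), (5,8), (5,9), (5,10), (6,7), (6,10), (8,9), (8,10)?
Yes (the graph is connected and exactly 2 vertices have odd degree: {5, 10}; any Eulerian path must start and end at those)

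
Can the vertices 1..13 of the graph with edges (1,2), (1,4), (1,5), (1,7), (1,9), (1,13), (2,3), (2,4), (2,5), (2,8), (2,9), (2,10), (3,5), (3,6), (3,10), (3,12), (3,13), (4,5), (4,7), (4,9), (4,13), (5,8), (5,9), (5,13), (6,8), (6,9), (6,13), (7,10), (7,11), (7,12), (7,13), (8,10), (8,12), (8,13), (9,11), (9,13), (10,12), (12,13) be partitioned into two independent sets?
No (odd cycle of length 3: 5 -> 1 -> 2 -> 5)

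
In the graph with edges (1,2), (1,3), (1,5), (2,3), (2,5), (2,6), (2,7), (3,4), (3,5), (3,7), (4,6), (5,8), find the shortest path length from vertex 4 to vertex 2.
2 (path: 4 -> 3 -> 2, 2 edges)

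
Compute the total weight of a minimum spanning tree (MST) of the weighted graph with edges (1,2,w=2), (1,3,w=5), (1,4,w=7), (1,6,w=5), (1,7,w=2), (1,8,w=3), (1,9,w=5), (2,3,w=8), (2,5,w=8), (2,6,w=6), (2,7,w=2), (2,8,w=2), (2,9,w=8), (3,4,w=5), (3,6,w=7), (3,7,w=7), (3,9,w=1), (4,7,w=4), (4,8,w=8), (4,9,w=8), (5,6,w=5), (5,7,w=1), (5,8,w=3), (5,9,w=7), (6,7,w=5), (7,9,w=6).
22 (MST edges: (1,2,w=2), (1,3,w=5), (1,6,w=5), (1,7,w=2), (2,8,w=2), (3,9,w=1), (4,7,w=4), (5,7,w=1); sum of weights 2 + 5 + 5 + 2 + 2 + 1 + 4 + 1 = 22)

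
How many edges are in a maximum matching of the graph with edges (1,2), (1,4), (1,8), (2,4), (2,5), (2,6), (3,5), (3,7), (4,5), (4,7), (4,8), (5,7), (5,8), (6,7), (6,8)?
4 (matching: (1,8), (2,6), (3,5), (4,7); upper bound floor(n/2) = floor(8/2) = 4)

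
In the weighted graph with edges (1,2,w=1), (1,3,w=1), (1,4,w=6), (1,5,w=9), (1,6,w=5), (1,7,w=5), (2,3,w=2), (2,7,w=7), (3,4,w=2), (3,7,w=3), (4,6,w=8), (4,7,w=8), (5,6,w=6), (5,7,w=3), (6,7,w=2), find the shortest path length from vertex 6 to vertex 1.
5 (path: 6 -> 1; weights 5 = 5)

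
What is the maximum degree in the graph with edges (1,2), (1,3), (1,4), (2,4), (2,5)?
3 (attained at vertices 1, 2)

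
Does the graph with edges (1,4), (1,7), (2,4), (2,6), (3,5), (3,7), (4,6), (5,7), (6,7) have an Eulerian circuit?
No (2 vertices have odd degree: {4, 6}; Eulerian circuit requires 0)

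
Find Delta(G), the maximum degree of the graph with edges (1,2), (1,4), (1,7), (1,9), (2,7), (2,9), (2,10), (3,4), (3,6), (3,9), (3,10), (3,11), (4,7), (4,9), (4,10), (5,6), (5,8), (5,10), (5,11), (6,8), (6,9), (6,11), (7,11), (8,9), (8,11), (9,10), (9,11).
8 (attained at vertex 9)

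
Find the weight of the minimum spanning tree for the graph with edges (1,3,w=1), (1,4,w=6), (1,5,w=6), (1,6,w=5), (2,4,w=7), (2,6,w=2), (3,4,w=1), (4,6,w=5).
15 (MST edges: (1,3,w=1), (1,5,w=6), (1,6,w=5), (2,6,w=2), (3,4,w=1); sum of weights 1 + 6 + 5 + 2 + 1 = 15)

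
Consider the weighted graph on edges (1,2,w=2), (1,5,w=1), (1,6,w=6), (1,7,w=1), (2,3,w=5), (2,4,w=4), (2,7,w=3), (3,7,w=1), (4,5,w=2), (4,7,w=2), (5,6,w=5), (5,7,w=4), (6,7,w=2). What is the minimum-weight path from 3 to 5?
3 (path: 3 -> 7 -> 1 -> 5; weights 1 + 1 + 1 = 3)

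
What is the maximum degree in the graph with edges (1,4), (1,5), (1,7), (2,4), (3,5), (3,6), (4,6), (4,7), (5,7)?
4 (attained at vertex 4)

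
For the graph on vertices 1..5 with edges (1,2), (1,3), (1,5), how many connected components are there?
2 (components: {1, 2, 3, 5}, {4})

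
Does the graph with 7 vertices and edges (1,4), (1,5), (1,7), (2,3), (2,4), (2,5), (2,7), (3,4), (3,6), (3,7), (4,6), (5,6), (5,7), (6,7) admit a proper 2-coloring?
No (odd cycle of length 3: 5 -> 1 -> 7 -> 5)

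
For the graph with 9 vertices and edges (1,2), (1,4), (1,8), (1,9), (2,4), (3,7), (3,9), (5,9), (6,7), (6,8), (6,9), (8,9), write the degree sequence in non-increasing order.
[5, 4, 3, 3, 2, 2, 2, 2, 1] (degrees: deg(1)=4, deg(2)=2, deg(3)=2, deg(4)=2, deg(5)=1, deg(6)=3, deg(7)=2, deg(8)=3, deg(9)=5)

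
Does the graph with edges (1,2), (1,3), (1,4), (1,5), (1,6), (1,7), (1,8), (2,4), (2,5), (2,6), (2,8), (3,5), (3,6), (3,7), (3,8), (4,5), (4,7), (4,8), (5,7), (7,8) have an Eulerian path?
No (8 vertices have odd degree: {1, 2, 3, 4, 5, 6, 7, 8}; Eulerian path requires 0 or 2)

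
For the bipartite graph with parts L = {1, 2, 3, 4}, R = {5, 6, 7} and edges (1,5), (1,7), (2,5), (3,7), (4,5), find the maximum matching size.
2 (matching: (1,7), (2,5); upper bound min(|L|,|R|) = min(4,3) = 3)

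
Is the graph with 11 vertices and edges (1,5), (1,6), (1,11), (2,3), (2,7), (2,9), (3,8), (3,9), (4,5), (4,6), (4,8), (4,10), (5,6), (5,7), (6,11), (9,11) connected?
Yes (BFS from 1 visits [1, 5, 6, 11, 4, 7, 9, 8, 10, 2, 3] — all 11 vertices reached)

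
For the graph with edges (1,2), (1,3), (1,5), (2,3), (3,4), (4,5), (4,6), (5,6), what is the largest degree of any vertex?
3 (attained at vertices 1, 3, 4, 5)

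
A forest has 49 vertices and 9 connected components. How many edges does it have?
40 (Each of the 9 component trees on V_i vertices has V_i - 1 edges; summing gives V - C = 49 - 9 = 40)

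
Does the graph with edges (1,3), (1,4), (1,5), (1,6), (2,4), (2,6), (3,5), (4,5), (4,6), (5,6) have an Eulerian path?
Yes — and in fact it has an Eulerian circuit (the graph is connected and all 6 vertices have even degree)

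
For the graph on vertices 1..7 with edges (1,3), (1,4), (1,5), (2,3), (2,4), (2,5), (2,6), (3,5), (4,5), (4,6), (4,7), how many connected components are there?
1 (components: {1, 2, 3, 4, 5, 6, 7})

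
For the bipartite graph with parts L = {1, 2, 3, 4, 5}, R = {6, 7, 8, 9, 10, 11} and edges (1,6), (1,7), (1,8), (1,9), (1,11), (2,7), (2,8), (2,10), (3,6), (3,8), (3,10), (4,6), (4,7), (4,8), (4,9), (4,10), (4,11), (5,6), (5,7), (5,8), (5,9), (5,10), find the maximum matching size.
5 (matching: (1,11), (2,10), (3,8), (4,9), (5,7); upper bound min(|L|,|R|) = min(5,6) = 5)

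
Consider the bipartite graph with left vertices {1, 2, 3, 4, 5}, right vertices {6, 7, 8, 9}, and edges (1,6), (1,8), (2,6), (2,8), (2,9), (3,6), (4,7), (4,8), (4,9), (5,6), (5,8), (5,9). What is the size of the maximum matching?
4 (matching: (1,8), (2,9), (3,6), (4,7); upper bound min(|L|,|R|) = min(5,4) = 4)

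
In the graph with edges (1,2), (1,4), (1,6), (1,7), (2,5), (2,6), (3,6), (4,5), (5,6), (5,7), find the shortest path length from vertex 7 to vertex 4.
2 (path: 7 -> 5 -> 4, 2 edges)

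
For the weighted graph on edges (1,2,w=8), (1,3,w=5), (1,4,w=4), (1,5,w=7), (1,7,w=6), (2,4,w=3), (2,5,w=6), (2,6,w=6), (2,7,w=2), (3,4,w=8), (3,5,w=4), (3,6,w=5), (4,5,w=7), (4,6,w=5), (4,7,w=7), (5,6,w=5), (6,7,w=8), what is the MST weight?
23 (MST edges: (1,3,w=5), (1,4,w=4), (2,4,w=3), (2,7,w=2), (3,5,w=4), (3,6,w=5); sum of weights 5 + 4 + 3 + 2 + 4 + 5 = 23)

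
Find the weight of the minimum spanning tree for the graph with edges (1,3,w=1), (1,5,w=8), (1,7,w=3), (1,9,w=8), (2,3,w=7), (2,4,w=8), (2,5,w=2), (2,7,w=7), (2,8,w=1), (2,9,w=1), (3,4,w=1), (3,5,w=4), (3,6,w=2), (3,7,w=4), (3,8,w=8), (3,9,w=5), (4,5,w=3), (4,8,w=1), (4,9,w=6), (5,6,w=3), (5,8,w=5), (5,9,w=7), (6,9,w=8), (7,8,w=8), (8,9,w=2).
12 (MST edges: (1,3,w=1), (1,7,w=3), (2,5,w=2), (2,8,w=1), (2,9,w=1), (3,4,w=1), (3,6,w=2), (4,8,w=1); sum of weights 1 + 3 + 2 + 1 + 1 + 1 + 2 + 1 = 12)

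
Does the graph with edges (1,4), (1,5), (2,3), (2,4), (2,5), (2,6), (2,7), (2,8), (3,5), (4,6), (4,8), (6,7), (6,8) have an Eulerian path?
Yes (the graph is connected and exactly 2 vertices have odd degree: {5, 8}; any Eulerian path must start and end at those)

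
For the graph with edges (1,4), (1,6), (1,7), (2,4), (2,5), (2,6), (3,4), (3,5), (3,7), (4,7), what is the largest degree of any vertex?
4 (attained at vertex 4)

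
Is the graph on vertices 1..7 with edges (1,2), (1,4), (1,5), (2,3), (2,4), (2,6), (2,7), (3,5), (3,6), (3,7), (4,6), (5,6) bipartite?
No (odd cycle of length 3: 2 -> 1 -> 4 -> 2)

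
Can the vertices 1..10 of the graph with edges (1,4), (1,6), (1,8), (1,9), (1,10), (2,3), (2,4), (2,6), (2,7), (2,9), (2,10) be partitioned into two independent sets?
Yes. Partition: {1, 2, 5}, {3, 4, 6, 7, 8, 9, 10}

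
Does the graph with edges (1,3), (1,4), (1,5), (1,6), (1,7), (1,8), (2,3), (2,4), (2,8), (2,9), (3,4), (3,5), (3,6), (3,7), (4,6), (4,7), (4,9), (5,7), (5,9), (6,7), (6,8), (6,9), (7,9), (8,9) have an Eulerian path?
Yes — and in fact it has an Eulerian circuit (the graph is connected and all 9 vertices have even degree)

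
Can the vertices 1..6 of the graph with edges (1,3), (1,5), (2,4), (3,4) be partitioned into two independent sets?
Yes. Partition: {1, 4, 6}, {2, 3, 5}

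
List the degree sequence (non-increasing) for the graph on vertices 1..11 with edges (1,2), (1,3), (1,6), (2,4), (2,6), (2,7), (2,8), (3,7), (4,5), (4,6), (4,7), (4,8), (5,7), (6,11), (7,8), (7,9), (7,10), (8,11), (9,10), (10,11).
[7, 5, 5, 4, 4, 3, 3, 3, 2, 2, 2] (degrees: deg(1)=3, deg(2)=5, deg(3)=2, deg(4)=5, deg(5)=2, deg(6)=4, deg(7)=7, deg(8)=4, deg(9)=2, deg(10)=3, deg(11)=3)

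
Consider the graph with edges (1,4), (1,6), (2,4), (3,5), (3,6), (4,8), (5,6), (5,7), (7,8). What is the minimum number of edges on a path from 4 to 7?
2 (path: 4 -> 8 -> 7, 2 edges)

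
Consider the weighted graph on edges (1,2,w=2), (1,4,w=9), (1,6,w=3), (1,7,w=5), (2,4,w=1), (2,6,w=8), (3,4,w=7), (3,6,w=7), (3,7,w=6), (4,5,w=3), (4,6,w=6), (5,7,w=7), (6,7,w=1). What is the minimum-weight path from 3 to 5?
10 (path: 3 -> 4 -> 5; weights 7 + 3 = 10)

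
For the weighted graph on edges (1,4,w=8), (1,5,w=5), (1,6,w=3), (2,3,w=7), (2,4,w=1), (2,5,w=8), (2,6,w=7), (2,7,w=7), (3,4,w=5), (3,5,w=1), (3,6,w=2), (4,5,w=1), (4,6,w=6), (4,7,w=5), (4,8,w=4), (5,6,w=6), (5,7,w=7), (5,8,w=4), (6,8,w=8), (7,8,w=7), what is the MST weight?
17 (MST edges: (1,6,w=3), (2,4,w=1), (3,5,w=1), (3,6,w=2), (4,5,w=1), (4,7,w=5), (4,8,w=4); sum of weights 3 + 1 + 1 + 2 + 1 + 5 + 4 = 17)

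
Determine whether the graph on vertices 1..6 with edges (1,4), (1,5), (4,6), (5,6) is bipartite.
Yes. Partition: {1, 2, 3, 6}, {4, 5}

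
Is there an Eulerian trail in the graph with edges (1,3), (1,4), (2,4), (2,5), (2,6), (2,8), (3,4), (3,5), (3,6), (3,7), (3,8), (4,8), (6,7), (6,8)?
Yes — and in fact it has an Eulerian circuit (the graph is connected and all 8 vertices have even degree)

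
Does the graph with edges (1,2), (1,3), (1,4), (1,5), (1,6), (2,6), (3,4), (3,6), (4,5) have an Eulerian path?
No (4 vertices have odd degree: {1, 3, 4, 6}; Eulerian path requires 0 or 2)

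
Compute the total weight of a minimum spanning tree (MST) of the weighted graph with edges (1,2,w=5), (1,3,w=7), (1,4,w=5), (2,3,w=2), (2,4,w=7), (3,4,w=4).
11 (MST edges: (1,4,w=5), (2,3,w=2), (3,4,w=4); sum of weights 5 + 2 + 4 = 11)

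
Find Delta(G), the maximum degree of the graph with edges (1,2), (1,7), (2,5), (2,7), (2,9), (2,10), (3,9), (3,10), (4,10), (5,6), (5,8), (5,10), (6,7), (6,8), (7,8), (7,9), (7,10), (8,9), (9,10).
6 (attained at vertices 7, 10)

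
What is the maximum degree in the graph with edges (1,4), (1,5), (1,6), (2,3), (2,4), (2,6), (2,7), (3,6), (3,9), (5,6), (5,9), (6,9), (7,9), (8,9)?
5 (attained at vertices 6, 9)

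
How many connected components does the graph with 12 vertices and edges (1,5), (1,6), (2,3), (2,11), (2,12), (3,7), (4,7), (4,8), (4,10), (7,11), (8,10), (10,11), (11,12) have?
3 (components: {1, 5, 6}, {2, 3, 4, 7, 8, 10, 11, 12}, {9})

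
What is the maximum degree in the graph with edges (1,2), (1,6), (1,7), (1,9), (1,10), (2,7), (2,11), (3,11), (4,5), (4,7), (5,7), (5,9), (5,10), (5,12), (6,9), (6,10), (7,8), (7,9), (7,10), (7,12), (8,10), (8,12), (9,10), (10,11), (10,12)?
8 (attained at vertices 7, 10)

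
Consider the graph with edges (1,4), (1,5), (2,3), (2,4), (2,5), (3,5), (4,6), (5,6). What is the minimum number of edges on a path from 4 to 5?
2 (path: 4 -> 6 -> 5, 2 edges)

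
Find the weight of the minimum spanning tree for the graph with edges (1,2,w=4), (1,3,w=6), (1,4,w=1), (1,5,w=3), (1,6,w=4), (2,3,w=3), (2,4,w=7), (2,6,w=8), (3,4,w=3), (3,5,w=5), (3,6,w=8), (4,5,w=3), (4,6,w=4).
14 (MST edges: (1,4,w=1), (1,5,w=3), (1,6,w=4), (2,3,w=3), (3,4,w=3); sum of weights 1 + 3 + 4 + 3 + 3 = 14)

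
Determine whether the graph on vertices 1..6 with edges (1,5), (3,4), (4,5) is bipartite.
Yes. Partition: {1, 2, 4, 6}, {3, 5}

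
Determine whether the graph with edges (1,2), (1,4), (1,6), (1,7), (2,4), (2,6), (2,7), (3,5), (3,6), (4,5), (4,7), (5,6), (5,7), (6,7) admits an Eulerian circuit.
No (2 vertices have odd degree: {6, 7}; Eulerian circuit requires 0)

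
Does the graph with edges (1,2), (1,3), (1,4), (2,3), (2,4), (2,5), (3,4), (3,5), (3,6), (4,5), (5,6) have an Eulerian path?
Yes (the graph is connected and exactly 2 vertices have odd degree: {1, 3}; any Eulerian path must start and end at those)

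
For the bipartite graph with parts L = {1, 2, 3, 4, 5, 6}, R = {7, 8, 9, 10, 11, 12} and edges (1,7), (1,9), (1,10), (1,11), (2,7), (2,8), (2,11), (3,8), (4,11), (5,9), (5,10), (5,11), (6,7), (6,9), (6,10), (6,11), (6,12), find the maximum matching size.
6 (matching: (1,9), (2,7), (3,8), (4,11), (5,10), (6,12); upper bound min(|L|,|R|) = min(6,6) = 6)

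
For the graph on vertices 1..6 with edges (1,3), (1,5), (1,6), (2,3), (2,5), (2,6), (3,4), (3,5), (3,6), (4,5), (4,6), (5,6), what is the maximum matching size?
3 (matching: (1,6), (2,5), (3,4); upper bound floor(n/2) = floor(6/2) = 3)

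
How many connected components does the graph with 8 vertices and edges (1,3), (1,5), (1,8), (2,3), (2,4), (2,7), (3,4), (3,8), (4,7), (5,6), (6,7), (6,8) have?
1 (components: {1, 2, 3, 4, 5, 6, 7, 8})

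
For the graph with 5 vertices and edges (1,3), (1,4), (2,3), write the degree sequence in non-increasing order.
[2, 2, 1, 1, 0] (degrees: deg(1)=2, deg(2)=1, deg(3)=2, deg(4)=1, deg(5)=0)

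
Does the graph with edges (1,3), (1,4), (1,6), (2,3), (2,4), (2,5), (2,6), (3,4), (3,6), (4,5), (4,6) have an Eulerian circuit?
No (2 vertices have odd degree: {1, 4}; Eulerian circuit requires 0)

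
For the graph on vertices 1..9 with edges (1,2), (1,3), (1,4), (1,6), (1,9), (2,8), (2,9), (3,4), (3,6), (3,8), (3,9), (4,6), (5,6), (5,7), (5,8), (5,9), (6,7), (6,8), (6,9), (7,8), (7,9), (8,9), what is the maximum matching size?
4 (matching: (2,8), (3,4), (5,9), (6,7); upper bound floor(n/2) = floor(9/2) = 4)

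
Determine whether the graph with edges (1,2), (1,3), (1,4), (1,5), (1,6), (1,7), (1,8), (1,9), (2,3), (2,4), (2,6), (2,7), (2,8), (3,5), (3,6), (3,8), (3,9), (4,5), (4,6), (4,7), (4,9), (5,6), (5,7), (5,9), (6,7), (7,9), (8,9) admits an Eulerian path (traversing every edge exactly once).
Yes — and in fact it has an Eulerian circuit (the graph is connected and all 9 vertices have even degree)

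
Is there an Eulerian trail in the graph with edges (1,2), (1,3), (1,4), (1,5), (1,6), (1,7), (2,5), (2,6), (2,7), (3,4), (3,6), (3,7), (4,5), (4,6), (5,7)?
Yes — and in fact it has an Eulerian circuit (the graph is connected and all 7 vertices have even degree)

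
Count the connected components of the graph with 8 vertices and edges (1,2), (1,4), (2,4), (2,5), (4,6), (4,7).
3 (components: {1, 2, 4, 5, 6, 7}, {3}, {8})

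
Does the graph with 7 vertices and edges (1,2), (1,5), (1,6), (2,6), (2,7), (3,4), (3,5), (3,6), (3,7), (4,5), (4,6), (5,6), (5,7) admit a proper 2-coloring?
No (odd cycle of length 3: 6 -> 1 -> 2 -> 6)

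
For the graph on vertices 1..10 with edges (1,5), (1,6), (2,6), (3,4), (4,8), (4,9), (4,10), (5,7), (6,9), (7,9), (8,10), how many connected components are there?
1 (components: {1, 2, 3, 4, 5, 6, 7, 8, 9, 10})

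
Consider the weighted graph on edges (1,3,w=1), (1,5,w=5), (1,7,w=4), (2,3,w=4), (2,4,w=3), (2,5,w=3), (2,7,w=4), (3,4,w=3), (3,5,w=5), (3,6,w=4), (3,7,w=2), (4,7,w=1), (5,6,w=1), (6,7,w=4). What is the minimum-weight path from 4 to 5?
6 (path: 4 -> 2 -> 5; weights 3 + 3 = 6)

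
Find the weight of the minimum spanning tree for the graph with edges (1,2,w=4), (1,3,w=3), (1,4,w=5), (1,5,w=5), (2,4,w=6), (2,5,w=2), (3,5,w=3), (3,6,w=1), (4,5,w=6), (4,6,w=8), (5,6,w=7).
14 (MST edges: (1,3,w=3), (1,4,w=5), (2,5,w=2), (3,5,w=3), (3,6,w=1); sum of weights 3 + 5 + 2 + 3 + 1 = 14)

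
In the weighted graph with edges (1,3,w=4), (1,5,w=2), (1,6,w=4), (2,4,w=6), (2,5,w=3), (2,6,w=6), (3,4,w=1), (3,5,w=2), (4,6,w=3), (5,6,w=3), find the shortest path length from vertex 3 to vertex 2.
5 (path: 3 -> 5 -> 2; weights 2 + 3 = 5)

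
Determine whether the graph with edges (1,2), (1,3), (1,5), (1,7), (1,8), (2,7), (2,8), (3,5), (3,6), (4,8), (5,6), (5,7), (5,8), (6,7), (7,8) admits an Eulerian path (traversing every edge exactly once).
No (8 vertices have odd degree: {1, 2, 3, 4, 5, 6, 7, 8}; Eulerian path requires 0 or 2)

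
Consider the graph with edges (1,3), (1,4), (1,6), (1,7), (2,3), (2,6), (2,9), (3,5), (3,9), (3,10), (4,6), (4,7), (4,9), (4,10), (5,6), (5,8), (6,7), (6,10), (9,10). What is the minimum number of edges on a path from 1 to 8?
3 (path: 1 -> 6 -> 5 -> 8, 3 edges)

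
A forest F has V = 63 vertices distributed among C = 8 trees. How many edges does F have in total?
55 (Each of the 8 component trees on V_i vertices has V_i - 1 edges; summing gives V - C = 63 - 8 = 55)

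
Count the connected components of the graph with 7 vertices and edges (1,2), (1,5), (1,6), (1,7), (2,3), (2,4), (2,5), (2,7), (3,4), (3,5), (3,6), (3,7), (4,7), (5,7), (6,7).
1 (components: {1, 2, 3, 4, 5, 6, 7})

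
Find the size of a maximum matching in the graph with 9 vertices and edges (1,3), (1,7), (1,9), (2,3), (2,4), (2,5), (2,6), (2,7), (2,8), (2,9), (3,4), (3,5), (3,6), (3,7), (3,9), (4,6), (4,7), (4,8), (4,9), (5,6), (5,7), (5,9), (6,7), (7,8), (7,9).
4 (matching: (2,6), (3,5), (4,9), (7,8); upper bound floor(n/2) = floor(9/2) = 4)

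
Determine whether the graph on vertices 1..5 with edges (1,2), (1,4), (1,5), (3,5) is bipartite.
Yes. Partition: {1, 3}, {2, 4, 5}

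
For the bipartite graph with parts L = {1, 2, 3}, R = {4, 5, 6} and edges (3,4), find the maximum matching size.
1 (matching: (3,4); upper bound min(|L|,|R|) = min(3,3) = 3)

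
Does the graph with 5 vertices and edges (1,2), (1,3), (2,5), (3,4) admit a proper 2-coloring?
Yes. Partition: {1, 4, 5}, {2, 3}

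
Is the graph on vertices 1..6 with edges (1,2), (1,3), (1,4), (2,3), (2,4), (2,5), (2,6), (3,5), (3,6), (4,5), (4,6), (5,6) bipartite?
No (odd cycle of length 3: 2 -> 1 -> 4 -> 2)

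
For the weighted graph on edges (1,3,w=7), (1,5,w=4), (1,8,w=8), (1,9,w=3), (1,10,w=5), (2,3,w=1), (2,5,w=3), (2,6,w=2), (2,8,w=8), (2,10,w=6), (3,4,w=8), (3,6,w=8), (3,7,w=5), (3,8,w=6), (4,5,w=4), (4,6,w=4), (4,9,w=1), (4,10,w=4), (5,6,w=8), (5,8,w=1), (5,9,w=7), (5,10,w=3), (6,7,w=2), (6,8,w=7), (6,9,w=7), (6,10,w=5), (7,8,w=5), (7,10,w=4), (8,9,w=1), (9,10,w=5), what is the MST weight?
17 (MST edges: (1,9,w=3), (2,3,w=1), (2,5,w=3), (2,6,w=2), (4,9,w=1), (5,8,w=1), (5,10,w=3), (6,7,w=2), (8,9,w=1); sum of weights 3 + 1 + 3 + 2 + 1 + 1 + 3 + 2 + 1 = 17)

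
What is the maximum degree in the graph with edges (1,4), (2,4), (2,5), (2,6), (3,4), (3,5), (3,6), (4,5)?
4 (attained at vertex 4)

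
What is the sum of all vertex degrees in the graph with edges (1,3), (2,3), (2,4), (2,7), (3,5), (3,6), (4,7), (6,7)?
16 (handshake: sum of degrees = 2|E| = 2 x 8 = 16)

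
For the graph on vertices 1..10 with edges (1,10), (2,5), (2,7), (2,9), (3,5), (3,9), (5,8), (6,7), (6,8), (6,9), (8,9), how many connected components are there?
3 (components: {1, 10}, {2, 3, 5, 6, 7, 8, 9}, {4})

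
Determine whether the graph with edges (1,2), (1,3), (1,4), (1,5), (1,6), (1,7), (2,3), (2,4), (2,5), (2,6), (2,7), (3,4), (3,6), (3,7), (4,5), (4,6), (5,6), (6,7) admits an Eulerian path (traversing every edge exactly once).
Yes (the graph is connected and exactly 2 vertices have odd degree: {3, 4}; any Eulerian path must start and end at those)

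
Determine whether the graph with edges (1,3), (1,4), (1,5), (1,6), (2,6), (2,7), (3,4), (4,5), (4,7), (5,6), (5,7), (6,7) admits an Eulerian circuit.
Yes (the graph is connected and all 7 vertices have even degree)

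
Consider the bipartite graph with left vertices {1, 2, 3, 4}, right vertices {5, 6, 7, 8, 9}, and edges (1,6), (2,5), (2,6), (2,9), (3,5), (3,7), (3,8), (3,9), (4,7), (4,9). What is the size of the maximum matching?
4 (matching: (1,6), (2,9), (3,8), (4,7); upper bound min(|L|,|R|) = min(4,5) = 4)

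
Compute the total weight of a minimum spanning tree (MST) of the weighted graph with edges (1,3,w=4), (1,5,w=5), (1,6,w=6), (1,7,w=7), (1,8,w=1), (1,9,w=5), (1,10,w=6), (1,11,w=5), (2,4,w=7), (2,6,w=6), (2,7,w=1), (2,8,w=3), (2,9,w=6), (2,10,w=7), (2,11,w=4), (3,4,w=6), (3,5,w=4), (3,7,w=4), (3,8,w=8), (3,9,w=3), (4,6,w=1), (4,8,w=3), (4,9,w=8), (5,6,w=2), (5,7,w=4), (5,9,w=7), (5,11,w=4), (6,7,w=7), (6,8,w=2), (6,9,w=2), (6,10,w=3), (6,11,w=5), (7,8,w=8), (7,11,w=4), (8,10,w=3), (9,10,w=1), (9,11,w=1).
17 (MST edges: (1,8,w=1), (2,7,w=1), (2,8,w=3), (3,9,w=3), (4,6,w=1), (5,6,w=2), (6,8,w=2), (6,9,w=2), (9,10,w=1), (9,11,w=1); sum of weights 1 + 1 + 3 + 3 + 1 + 2 + 2 + 2 + 1 + 1 = 17)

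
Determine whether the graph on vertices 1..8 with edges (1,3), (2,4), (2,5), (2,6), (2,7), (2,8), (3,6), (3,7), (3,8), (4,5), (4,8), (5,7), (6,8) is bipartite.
No (odd cycle of length 3: 6 -> 3 -> 8 -> 6)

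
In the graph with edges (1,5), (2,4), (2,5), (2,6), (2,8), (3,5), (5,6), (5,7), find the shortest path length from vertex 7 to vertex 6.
2 (path: 7 -> 5 -> 6, 2 edges)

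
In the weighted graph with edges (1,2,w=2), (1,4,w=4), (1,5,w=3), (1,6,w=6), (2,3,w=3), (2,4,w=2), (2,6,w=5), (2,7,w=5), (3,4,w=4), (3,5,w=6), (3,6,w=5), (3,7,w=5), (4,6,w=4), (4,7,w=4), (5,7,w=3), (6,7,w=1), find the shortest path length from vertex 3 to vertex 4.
4 (path: 3 -> 4; weights 4 = 4)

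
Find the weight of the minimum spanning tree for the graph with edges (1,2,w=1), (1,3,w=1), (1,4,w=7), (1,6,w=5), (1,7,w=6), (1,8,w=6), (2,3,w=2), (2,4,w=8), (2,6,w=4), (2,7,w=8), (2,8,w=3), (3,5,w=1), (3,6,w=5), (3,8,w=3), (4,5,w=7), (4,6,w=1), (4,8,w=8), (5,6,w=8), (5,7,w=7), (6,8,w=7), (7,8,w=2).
13 (MST edges: (1,2,w=1), (1,3,w=1), (2,6,w=4), (2,8,w=3), (3,5,w=1), (4,6,w=1), (7,8,w=2); sum of weights 1 + 1 + 4 + 3 + 1 + 1 + 2 = 13)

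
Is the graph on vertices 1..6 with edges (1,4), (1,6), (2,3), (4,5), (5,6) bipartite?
Yes. Partition: {1, 2, 5}, {3, 4, 6}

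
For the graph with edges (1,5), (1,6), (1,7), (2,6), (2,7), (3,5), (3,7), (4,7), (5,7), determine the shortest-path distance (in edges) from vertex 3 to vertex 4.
2 (path: 3 -> 7 -> 4, 2 edges)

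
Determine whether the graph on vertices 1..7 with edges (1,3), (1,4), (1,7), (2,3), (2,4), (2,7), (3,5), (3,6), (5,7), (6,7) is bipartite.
Yes. Partition: {1, 2, 5, 6}, {3, 4, 7}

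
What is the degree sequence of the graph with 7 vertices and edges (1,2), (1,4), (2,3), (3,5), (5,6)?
[2, 2, 2, 2, 1, 1, 0] (degrees: deg(1)=2, deg(2)=2, deg(3)=2, deg(4)=1, deg(5)=2, deg(6)=1, deg(7)=0)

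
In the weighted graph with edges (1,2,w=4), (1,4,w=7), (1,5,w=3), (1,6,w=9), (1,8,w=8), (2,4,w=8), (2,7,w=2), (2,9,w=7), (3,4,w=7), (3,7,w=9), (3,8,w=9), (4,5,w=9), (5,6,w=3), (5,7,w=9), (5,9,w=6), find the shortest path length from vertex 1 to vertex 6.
6 (path: 1 -> 5 -> 6; weights 3 + 3 = 6)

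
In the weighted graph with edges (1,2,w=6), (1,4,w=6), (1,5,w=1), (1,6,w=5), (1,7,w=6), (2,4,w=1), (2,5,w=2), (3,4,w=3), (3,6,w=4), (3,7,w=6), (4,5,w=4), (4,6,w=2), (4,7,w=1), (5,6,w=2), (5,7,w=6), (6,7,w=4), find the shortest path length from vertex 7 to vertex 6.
3 (path: 7 -> 4 -> 6; weights 1 + 2 = 3)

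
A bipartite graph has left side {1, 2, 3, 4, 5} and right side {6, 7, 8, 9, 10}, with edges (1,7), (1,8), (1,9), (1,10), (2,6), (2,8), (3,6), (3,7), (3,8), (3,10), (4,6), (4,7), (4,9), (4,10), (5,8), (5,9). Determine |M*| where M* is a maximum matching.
5 (matching: (1,10), (2,8), (3,7), (4,6), (5,9); upper bound min(|L|,|R|) = min(5,5) = 5)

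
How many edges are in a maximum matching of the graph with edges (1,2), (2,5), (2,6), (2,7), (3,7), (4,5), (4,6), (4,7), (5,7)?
3 (matching: (1,2), (4,6), (5,7); upper bound floor(n/2) = floor(7/2) = 3)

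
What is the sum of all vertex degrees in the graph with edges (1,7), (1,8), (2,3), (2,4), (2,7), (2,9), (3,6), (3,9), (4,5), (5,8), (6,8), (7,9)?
24 (handshake: sum of degrees = 2|E| = 2 x 12 = 24)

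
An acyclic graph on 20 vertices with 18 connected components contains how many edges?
2 (Each of the 18 component trees on V_i vertices has V_i - 1 edges; summing gives V - C = 20 - 18 = 2)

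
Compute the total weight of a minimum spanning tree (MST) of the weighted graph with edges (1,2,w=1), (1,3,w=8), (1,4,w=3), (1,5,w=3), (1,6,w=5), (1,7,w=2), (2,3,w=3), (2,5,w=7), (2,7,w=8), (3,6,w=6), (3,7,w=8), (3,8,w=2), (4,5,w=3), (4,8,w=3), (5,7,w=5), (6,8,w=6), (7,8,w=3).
19 (MST edges: (1,2,w=1), (1,4,w=3), (1,5,w=3), (1,6,w=5), (1,7,w=2), (2,3,w=3), (3,8,w=2); sum of weights 1 + 3 + 3 + 5 + 2 + 3 + 2 = 19)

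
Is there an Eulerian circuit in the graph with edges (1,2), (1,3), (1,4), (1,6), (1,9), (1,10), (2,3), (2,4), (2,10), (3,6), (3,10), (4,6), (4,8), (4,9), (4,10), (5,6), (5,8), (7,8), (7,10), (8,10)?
Yes (the graph is connected and all 10 vertices have even degree)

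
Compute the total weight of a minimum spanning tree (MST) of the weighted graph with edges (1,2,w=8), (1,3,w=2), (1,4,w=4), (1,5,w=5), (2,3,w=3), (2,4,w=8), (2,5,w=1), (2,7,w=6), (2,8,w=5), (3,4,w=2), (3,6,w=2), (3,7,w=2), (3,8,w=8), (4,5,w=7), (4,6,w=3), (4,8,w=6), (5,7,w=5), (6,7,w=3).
17 (MST edges: (1,3,w=2), (2,3,w=3), (2,5,w=1), (2,8,w=5), (3,4,w=2), (3,6,w=2), (3,7,w=2); sum of weights 2 + 3 + 1 + 5 + 2 + 2 + 2 = 17)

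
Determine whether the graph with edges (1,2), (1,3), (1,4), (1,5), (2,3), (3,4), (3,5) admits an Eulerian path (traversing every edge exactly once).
Yes — and in fact it has an Eulerian circuit (the graph is connected and all 5 vertices have even degree)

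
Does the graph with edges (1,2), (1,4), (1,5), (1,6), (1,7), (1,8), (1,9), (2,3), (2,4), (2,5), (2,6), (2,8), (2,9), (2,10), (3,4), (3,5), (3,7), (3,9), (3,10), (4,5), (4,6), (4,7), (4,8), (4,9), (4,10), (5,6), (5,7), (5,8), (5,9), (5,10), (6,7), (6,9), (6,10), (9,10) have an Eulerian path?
No (6 vertices have odd degree: {1, 4, 5, 6, 7, 9}; Eulerian path requires 0 or 2)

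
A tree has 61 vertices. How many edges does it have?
60 (A tree on V vertices has V - 1 edges, so 61 - 1 = 60)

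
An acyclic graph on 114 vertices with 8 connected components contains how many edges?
106 (Each of the 8 component trees on V_i vertices has V_i - 1 edges; summing gives V - C = 114 - 8 = 106)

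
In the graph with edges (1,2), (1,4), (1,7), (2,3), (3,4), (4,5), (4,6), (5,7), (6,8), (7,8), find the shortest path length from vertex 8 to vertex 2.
3 (path: 8 -> 7 -> 1 -> 2, 3 edges)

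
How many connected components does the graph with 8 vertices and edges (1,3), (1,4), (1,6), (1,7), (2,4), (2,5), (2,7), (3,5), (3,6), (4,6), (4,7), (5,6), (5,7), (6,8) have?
1 (components: {1, 2, 3, 4, 5, 6, 7, 8})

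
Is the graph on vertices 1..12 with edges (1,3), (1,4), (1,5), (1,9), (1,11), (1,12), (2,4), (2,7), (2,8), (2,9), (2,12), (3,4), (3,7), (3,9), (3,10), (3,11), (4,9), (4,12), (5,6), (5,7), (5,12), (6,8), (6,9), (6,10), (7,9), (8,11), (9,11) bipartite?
No (odd cycle of length 3: 3 -> 1 -> 9 -> 3)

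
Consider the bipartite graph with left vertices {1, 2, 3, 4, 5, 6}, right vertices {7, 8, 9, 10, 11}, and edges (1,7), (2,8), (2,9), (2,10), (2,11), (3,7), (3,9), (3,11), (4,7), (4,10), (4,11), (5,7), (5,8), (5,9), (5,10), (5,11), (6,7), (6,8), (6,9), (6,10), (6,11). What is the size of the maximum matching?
5 (matching: (1,7), (2,11), (3,9), (4,10), (5,8); upper bound min(|L|,|R|) = min(6,5) = 5)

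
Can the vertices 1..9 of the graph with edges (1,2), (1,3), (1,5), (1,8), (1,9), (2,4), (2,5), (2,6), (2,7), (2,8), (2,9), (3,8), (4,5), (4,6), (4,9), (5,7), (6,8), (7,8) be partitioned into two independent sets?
No (odd cycle of length 3: 8 -> 1 -> 2 -> 8)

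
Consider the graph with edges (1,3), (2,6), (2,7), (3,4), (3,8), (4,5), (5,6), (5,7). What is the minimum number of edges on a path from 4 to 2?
3 (path: 4 -> 5 -> 7 -> 2, 3 edges)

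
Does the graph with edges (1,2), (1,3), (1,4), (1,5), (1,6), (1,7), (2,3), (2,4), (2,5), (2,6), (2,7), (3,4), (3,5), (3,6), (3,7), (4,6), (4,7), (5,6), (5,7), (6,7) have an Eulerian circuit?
No (2 vertices have odd degree: {4, 5}; Eulerian circuit requires 0)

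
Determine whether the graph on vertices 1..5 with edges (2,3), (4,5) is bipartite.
Yes. Partition: {1, 2, 4}, {3, 5}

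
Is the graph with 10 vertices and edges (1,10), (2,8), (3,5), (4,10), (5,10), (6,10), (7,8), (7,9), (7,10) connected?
Yes (BFS from 1 visits [1, 10, 4, 5, 6, 7, 3, 8, 9, 2] — all 10 vertices reached)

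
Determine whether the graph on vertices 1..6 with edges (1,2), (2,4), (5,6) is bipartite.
Yes. Partition: {1, 3, 4, 5}, {2, 6}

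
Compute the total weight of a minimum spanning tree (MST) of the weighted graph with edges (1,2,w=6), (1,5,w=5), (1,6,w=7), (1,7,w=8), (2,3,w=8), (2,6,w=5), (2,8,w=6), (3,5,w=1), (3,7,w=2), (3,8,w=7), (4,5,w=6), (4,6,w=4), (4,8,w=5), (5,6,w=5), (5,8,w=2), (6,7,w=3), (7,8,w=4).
22 (MST edges: (1,5,w=5), (2,6,w=5), (3,5,w=1), (3,7,w=2), (4,6,w=4), (5,8,w=2), (6,7,w=3); sum of weights 5 + 5 + 1 + 2 + 4 + 2 + 3 = 22)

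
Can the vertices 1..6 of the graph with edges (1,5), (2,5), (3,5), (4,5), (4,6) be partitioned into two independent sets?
Yes. Partition: {1, 2, 3, 4}, {5, 6}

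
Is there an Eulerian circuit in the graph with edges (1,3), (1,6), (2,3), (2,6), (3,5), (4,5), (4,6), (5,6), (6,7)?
No (4 vertices have odd degree: {3, 5, 6, 7}; Eulerian circuit requires 0)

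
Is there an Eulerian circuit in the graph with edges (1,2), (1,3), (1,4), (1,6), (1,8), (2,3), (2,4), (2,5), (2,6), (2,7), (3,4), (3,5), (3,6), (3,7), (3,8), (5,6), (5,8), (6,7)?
No (6 vertices have odd degree: {1, 3, 4, 6, 7, 8}; Eulerian circuit requires 0)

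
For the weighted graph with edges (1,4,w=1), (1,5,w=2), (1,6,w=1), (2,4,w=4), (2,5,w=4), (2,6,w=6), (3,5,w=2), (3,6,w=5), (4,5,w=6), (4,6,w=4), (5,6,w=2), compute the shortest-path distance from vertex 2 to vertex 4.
4 (path: 2 -> 4; weights 4 = 4)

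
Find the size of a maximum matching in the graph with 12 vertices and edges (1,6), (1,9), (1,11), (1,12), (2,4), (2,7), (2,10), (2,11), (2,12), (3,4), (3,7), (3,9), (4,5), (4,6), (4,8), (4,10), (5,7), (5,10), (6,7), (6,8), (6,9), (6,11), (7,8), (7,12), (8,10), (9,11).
6 (matching: (1,11), (2,12), (3,9), (4,6), (5,10), (7,8); upper bound floor(n/2) = floor(12/2) = 6)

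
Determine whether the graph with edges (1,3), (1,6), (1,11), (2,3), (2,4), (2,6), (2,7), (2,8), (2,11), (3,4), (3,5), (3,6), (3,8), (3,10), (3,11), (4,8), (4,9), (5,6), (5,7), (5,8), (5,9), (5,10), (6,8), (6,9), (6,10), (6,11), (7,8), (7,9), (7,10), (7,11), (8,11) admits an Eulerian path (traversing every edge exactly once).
Yes (the graph is connected and exactly 2 vertices have odd degree: {1, 8}; any Eulerian path must start and end at those)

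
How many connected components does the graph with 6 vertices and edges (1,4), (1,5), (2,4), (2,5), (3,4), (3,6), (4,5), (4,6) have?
1 (components: {1, 2, 3, 4, 5, 6})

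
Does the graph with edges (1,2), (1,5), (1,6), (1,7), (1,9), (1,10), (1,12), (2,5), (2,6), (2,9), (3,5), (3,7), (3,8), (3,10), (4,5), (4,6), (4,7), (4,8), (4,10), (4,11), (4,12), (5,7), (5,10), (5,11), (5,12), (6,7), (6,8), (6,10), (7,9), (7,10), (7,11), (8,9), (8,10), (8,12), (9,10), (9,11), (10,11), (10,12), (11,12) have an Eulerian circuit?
No (2 vertices have odd degree: {1, 4}; Eulerian circuit requires 0)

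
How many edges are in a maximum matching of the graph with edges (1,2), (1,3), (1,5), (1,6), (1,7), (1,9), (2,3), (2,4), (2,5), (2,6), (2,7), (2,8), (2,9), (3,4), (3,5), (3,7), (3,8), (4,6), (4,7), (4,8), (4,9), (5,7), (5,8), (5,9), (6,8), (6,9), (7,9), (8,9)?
4 (matching: (2,7), (3,4), (5,9), (6,8); upper bound floor(n/2) = floor(9/2) = 4)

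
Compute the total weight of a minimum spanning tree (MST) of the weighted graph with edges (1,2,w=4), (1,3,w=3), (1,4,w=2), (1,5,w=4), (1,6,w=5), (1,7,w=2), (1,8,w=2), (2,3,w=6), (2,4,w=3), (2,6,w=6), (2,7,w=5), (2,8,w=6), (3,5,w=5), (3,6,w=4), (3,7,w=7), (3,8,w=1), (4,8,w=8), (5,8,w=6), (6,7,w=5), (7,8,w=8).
18 (MST edges: (1,4,w=2), (1,5,w=4), (1,7,w=2), (1,8,w=2), (2,4,w=3), (3,6,w=4), (3,8,w=1); sum of weights 2 + 4 + 2 + 2 + 3 + 4 + 1 = 18)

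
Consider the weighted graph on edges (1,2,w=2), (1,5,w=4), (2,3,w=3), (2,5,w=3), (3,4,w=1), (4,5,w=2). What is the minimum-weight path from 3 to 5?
3 (path: 3 -> 4 -> 5; weights 1 + 2 = 3)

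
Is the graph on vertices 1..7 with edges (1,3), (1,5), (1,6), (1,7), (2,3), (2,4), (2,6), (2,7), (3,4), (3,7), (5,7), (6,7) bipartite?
No (odd cycle of length 3: 7 -> 1 -> 6 -> 7)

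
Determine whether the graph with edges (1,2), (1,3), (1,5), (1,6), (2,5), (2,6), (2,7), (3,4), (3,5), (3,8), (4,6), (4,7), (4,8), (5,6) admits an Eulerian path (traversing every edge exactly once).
Yes — and in fact it has an Eulerian circuit (the graph is connected and all 8 vertices have even degree)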